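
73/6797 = 73/6797 = 0.01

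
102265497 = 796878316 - 694612819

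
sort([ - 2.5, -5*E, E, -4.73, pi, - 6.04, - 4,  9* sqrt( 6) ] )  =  [ - 5*E , - 6.04 ,  -  4.73 , - 4, -2.5,E,pi,  9*sqrt( 6)] 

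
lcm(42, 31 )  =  1302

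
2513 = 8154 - 5641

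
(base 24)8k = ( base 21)A2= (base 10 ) 212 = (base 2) 11010100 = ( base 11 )183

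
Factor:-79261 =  - 7^1*13^2* 67^1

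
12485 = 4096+8389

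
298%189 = 109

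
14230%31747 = 14230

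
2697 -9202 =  - 6505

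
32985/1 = 32985 = 32985.00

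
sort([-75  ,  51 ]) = [ - 75 , 51]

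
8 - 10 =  -2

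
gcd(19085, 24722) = 1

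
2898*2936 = 8508528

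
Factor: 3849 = 3^1*1283^1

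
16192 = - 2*( - 8096 )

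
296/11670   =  148/5835 = 0.03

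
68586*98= 6721428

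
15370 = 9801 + 5569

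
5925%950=225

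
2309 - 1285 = 1024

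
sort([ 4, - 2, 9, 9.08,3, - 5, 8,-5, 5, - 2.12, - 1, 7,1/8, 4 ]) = [-5, - 5, - 2.12, - 2,  -  1,1/8, 3, 4,4, 5, 7, 8,9, 9.08]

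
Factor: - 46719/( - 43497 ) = 3^(  -  3)*29^1= 29/27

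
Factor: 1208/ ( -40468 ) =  -2^1*67^ ( - 1) = - 2/67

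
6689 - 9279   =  -2590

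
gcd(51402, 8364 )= 6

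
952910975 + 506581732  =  1459492707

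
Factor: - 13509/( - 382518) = 2^( - 1 )*19^1* 269^( - 1) = 19/538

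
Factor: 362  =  2^1*181^1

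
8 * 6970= 55760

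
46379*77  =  3571183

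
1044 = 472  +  572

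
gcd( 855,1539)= 171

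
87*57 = 4959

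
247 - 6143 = -5896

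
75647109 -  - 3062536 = 78709645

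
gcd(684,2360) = 4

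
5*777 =3885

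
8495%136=63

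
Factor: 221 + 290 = 511=7^1 *73^1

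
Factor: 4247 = 31^1*137^1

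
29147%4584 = 1643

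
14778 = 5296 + 9482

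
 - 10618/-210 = 5309/105 = 50.56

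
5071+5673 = 10744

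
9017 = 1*9017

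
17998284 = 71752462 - 53754178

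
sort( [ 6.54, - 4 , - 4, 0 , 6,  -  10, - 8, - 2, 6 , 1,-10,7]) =[ - 10 , - 10, - 8, - 4, - 4, - 2,0,1, 6 , 6,6.54,7 ] 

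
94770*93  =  8813610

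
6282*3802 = 23884164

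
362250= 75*4830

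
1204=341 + 863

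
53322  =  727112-673790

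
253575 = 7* 36225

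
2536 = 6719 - 4183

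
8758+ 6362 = 15120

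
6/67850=3/33925= 0.00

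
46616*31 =1445096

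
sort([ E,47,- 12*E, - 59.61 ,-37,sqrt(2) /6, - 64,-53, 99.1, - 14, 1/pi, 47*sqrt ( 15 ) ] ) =[ - 64, - 59.61, - 53, - 37 , - 12*E  ,-14, sqrt( 2)/6, 1/pi,E, 47 , 99.1,  47*sqrt(15)]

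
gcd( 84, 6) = 6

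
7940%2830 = 2280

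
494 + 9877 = 10371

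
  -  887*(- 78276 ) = 69430812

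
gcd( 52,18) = 2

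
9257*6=55542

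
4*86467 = 345868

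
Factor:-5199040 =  - 2^6*5^1*7^1*11^1*211^1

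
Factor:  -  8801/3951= - 3^(  -  2)*13^1*439^ ( - 1)*677^1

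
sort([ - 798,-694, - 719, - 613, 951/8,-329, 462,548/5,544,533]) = [ - 798,-719, - 694,-613, - 329 , 548/5, 951/8,462,533,  544]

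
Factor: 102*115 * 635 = 7448550= 2^1 * 3^1*5^2 * 17^1*23^1 * 127^1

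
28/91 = 4/13 = 0.31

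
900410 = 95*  9478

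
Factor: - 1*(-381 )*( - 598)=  - 227838  =  - 2^1*3^1*13^1*23^1*127^1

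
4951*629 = 3114179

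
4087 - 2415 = 1672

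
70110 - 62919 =7191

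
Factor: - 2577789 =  - 3^2*286421^1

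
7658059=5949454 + 1708605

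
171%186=171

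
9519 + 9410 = 18929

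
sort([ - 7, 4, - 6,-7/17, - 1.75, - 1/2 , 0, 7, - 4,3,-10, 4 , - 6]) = [ - 10,  -  7, - 6,-6,- 4, - 1.75, - 1/2,-7/17, 0, 3, 4, 4,7] 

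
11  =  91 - 80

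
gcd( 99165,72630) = 15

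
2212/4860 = 553/1215 = 0.46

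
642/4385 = 642/4385 = 0.15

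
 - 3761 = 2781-6542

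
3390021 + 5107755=8497776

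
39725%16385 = 6955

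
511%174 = 163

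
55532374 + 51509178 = 107041552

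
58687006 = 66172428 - 7485422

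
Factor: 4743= 3^2*17^1*31^1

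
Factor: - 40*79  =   - 3160 = - 2^3*  5^1 * 79^1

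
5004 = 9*556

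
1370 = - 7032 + 8402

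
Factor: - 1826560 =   -  2^8* 5^1*1427^1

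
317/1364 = 317/1364 = 0.23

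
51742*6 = 310452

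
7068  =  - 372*(-19) 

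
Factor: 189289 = 73^1*2593^1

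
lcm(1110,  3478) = 52170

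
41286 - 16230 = 25056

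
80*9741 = 779280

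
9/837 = 1/93 = 0.01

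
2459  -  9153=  - 6694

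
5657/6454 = 5657/6454 = 0.88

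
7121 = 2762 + 4359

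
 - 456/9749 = - 1  +  9293/9749 = - 0.05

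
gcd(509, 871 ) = 1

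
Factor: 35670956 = 2^2*31^1*287669^1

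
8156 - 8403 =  - 247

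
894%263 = 105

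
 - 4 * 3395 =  - 13580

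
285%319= 285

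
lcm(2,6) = 6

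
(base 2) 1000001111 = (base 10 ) 527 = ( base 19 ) 18e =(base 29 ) i5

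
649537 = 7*92791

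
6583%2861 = 861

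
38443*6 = 230658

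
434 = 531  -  97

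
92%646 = 92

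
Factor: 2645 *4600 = 2^3*5^3*23^3  =  12167000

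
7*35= 245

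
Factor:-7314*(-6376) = 2^4*3^1*23^1*53^1*797^1 = 46634064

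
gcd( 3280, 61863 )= 1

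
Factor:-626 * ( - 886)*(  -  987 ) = -2^2*3^1*7^1 * 47^1*313^1*443^1 =- 547425732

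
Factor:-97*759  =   - 3^1*11^1*23^1 * 97^1 =- 73623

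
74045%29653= 14739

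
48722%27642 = 21080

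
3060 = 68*45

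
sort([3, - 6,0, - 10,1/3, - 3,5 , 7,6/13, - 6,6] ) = [  -  10, - 6 , - 6, - 3,0, 1/3 , 6/13,3,5,  6,  7 ]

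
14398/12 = 7199/6 =1199.83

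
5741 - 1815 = 3926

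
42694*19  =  811186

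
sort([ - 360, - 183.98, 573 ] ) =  [-360,-183.98,  573] 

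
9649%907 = 579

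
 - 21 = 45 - 66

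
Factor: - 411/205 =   -  3^1*5^ (-1 )*41^(-1)*137^1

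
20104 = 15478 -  - 4626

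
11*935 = 10285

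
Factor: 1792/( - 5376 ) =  - 3^( - 1) = -1/3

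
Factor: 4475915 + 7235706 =11711621   =  29^1  *403849^1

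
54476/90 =605  +  13/45 = 605.29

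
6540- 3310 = 3230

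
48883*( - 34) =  - 1662022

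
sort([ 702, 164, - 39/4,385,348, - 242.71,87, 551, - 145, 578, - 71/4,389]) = [ - 242.71, - 145, - 71/4,  -  39/4 , 87, 164, 348,385,389,551, 578,  702]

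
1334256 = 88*15162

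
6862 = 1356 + 5506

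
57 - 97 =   -  40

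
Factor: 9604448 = 2^5*7^1*53^1*809^1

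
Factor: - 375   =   - 3^1*5^3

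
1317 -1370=-53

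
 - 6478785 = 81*( - 79985) 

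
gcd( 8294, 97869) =1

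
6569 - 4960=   1609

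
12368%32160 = 12368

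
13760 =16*860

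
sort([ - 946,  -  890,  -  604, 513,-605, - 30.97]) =[ - 946,  -  890,  -  605, - 604 , - 30.97, 513 ] 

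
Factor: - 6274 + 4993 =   -  1281=-  3^1*7^1*61^1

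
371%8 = 3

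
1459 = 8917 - 7458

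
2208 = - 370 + 2578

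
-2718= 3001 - 5719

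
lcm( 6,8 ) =24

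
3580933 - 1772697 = 1808236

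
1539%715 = 109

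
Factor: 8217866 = 2^1 * 1049^1*3917^1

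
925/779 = 1  +  146/779  =  1.19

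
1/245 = 1/245 = 0.00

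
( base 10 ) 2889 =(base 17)9gg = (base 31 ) 306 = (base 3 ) 10222000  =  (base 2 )101101001001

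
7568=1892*4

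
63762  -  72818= - 9056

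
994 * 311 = 309134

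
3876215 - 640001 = 3236214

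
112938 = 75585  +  37353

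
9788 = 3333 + 6455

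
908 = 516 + 392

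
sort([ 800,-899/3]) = [-899/3,800]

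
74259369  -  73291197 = 968172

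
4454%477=161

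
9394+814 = 10208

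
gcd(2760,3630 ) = 30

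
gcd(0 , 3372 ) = 3372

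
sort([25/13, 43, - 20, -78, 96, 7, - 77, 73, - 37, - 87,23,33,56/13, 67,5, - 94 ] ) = [ - 94, - 87 , - 78, - 77, -37, - 20, 25/13, 56/13, 5, 7, 23,33,43, 67,73,96 ] 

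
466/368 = 233/184 = 1.27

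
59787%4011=3633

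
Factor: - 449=-449^1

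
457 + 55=512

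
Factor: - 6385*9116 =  - 2^2*5^1*43^1*53^1*1277^1 = -58205660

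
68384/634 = 107 +273/317 = 107.86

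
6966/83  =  83+77/83 = 83.93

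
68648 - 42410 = 26238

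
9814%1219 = 62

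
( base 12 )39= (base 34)1b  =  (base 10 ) 45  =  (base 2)101101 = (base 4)231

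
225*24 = 5400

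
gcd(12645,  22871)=1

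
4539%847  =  304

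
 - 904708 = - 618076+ - 286632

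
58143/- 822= - 19381/274 = - 70.73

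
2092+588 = 2680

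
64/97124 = 16/24281 = 0.00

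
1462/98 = 14  +  45/49 = 14.92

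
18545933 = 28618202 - 10072269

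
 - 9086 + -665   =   - 9751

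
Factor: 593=593^1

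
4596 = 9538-4942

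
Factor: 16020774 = 2^1*3^3*7^1*11^1*3853^1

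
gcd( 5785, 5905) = 5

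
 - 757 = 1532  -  2289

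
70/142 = 35/71 = 0.49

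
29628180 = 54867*540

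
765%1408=765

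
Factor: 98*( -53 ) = -5194 = -2^1 * 7^2 *53^1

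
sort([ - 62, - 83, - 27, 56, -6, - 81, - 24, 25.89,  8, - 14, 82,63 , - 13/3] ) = [-83, - 81, - 62,- 27, - 24,  -  14, - 6, - 13/3, 8,25.89, 56,  63,82]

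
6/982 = 3/491 = 0.01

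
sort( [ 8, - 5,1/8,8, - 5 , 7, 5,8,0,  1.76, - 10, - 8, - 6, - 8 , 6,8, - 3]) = [ - 10, - 8, - 8 ,-6, - 5 ,-5, - 3, 0, 1/8,1.76,5, 6,7,8, 8, 8, 8] 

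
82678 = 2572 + 80106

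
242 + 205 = 447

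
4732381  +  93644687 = 98377068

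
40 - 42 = -2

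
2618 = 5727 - 3109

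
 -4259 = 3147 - 7406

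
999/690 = 333/230 = 1.45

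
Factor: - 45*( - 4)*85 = 2^2* 3^2*5^2*17^1 = 15300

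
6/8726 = 3/4363  =  0.00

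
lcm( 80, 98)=3920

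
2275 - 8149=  - 5874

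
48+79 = 127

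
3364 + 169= 3533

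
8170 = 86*95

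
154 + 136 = 290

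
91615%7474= 1927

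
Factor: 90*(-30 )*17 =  - 45900  =  -2^2*3^3*5^2*17^1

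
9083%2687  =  1022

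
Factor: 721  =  7^1 * 103^1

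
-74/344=-37/172 = - 0.22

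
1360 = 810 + 550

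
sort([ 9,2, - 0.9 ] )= [ - 0.9,2,9]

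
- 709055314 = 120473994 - 829529308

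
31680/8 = 3960 = 3960.00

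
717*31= 22227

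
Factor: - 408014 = - 2^1*204007^1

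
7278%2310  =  348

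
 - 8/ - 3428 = 2/857 = 0.00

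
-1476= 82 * (-18 )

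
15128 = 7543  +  7585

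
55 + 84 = 139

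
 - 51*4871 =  - 248421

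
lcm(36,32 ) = 288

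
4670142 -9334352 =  - 4664210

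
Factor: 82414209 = 3^1*59^1*281^1 *1657^1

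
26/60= 13/30 = 0.43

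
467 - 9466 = -8999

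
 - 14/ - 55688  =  7/27844 = 0.00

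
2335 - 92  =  2243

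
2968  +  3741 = 6709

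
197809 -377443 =-179634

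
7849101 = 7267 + 7841834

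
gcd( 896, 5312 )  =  64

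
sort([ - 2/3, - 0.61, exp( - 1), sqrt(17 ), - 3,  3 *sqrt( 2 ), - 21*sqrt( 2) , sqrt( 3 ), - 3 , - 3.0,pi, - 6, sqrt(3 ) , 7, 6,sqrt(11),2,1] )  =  [ - 21 * sqrt(2), -6, - 3, - 3, - 3.0, - 2/3, - 0.61 , exp( - 1 ), 1,sqrt(3),sqrt(3 ),2, pi, sqrt(11),sqrt (17 ), 3*sqrt(2) , 6,7]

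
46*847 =38962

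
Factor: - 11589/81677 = - 3^1*3863^1*81677^( - 1 ) 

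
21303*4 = 85212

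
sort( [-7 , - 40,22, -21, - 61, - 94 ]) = [ - 94, -61, - 40,- 21,-7, 22]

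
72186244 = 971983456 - 899797212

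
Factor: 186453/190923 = 3^1*23^( - 1)*2767^ ( - 1 )*20717^1 = 62151/63641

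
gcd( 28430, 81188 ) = 2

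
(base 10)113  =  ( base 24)4H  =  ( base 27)45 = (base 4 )1301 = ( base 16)71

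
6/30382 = 3/15191= 0.00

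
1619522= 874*1853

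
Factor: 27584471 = 27584471^1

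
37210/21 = 37210/21 = 1771.90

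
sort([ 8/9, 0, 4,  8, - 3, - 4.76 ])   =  [ - 4.76, - 3, 0,8/9, 4,  8 ]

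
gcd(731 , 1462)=731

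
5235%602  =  419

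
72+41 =113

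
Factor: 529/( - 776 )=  - 2^( - 3) * 23^2*97^ ( -1)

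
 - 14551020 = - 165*88188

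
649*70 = 45430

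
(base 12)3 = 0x3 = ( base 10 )3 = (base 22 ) 3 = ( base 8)3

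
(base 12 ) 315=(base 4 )13001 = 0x1C1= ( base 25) ho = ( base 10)449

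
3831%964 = 939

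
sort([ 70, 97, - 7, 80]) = [ - 7,  70,80,97]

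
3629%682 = 219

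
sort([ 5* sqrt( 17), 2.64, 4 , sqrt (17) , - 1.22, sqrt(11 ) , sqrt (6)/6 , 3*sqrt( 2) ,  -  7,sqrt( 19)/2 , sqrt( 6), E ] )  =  [ - 7 ,-1.22 , sqrt (6)/6, sqrt( 19)/2, sqrt( 6),  2.64,E, sqrt( 11), 4,sqrt( 17 ) , 3 * sqrt( 2) , 5*sqrt( 17)]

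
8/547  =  8/547 =0.01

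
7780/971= 8 + 12/971=8.01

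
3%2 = 1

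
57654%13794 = 2478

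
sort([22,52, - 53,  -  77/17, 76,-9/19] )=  [ -53, - 77/17, - 9/19,22,52 , 76]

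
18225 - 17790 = 435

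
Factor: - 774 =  - 2^1*3^2 * 43^1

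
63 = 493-430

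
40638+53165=93803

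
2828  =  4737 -1909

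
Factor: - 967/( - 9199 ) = 967^1*9199^( - 1)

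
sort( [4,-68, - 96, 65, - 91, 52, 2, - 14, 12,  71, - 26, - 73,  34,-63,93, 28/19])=[ - 96, -91, - 73, - 68, - 63, - 26, - 14, 28/19,  2 , 4 , 12, 34,52, 65, 71, 93]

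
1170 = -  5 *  ( - 234 )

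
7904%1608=1472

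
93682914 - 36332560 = 57350354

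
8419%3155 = 2109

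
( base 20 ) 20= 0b101000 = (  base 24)1g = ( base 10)40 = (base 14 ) 2c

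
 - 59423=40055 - 99478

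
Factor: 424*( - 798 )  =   - 2^4*3^1*7^1*19^1 * 53^1 = - 338352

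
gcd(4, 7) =1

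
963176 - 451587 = 511589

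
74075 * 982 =72741650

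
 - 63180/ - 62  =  1019 + 1/31 = 1019.03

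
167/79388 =167/79388 = 0.00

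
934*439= 410026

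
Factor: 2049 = 3^1*683^1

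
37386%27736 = 9650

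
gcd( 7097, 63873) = 7097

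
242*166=40172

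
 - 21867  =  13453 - 35320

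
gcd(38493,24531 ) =39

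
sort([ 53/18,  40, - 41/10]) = [ - 41/10, 53/18 , 40 ] 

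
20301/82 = 247 + 47/82 = 247.57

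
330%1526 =330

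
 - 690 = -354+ - 336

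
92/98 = 46/49=0.94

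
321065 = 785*409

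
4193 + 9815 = 14008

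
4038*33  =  133254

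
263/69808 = 263/69808 = 0.00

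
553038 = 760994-207956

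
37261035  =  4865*7659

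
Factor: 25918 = 2^1*12959^1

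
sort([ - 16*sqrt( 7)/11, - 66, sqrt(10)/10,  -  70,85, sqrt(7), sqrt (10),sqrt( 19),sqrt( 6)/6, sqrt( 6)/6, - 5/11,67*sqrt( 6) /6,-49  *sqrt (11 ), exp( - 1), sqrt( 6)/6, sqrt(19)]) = [ - 49*sqrt(11 ), - 70  , - 66, - 16*sqrt( 7 )/11, -5/11, sqrt( 10)/10, exp( - 1)  ,  sqrt(  6)/6,sqrt(6)/6, sqrt( 6)/6,sqrt( 7),  sqrt( 10), sqrt ( 19), sqrt(19 ),  67*sqrt( 6 )/6, 85]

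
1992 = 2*996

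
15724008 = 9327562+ 6396446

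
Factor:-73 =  - 73^1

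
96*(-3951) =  - 379296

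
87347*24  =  2096328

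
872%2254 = 872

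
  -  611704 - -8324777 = 7713073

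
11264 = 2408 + 8856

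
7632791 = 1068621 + 6564170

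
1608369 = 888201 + 720168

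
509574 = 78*6533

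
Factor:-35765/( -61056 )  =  2^( - 7 )*3^( - 2)*5^1*23^1 * 53^(  -  1)*311^1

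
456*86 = 39216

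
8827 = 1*8827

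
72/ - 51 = - 2 + 10/17=- 1.41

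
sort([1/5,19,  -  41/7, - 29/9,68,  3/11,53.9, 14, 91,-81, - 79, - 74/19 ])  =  [ - 81, -79, -41/7, -74/19, - 29/9, 1/5,3/11, 14, 19 , 53.9, 68, 91 ]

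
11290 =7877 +3413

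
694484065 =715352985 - 20868920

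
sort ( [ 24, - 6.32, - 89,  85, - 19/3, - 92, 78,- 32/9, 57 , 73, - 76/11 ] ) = [-92, - 89, - 76/11, - 19/3,-6.32,- 32/9, 24,57,  73,78,85]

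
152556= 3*50852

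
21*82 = 1722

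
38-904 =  - 866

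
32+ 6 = 38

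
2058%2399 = 2058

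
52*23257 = 1209364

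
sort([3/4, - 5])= [ -5, 3/4 ]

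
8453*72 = 608616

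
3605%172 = 165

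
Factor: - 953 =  - 953^1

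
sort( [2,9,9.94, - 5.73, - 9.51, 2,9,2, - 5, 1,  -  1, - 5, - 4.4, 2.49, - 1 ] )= [ - 9.51, - 5.73, -5,-5,  -  4.4, - 1 , - 1 , 1 , 2, 2,2 , 2.49,9, 9, 9.94]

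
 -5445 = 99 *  ( -55 )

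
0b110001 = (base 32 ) 1h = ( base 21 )27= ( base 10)49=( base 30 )1J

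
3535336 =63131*56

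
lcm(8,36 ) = 72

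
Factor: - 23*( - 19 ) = 19^1*23^1  =  437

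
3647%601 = 41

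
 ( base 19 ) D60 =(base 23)920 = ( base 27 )6G1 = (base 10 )4807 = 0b1001011000111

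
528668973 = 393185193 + 135483780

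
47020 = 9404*5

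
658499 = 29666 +628833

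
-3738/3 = -1246   =  -1246.00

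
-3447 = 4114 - 7561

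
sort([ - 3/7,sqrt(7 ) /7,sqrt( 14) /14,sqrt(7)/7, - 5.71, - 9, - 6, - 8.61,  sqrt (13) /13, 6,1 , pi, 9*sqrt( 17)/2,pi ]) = [ - 9, - 8.61 ,-6, - 5.71, - 3/7,sqrt(  14)/14,sqrt (13) /13,sqrt(7)/7,sqrt( 7 )/7, 1, pi,  pi,6,9*sqrt (17)/2 ] 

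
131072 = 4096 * 32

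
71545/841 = 71545/841 = 85.07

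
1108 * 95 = 105260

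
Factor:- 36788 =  -2^2*17^1*541^1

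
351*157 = 55107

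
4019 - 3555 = 464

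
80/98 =40/49 = 0.82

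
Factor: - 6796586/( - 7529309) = 2^1*109^1*31177^1*7529309^(-1)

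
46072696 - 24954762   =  21117934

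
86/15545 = 86/15545 = 0.01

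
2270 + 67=2337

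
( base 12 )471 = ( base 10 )661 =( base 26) PB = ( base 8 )1225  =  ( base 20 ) 1D1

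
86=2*43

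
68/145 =68/145 =0.47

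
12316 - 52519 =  - 40203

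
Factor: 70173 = 3^3*23^1*113^1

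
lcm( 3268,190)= 16340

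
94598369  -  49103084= 45495285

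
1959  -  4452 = -2493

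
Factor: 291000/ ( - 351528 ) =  - 125/151 = - 5^3*151^( - 1 )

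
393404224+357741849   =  751146073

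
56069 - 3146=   52923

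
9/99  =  1/11 = 0.09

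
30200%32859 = 30200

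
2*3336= 6672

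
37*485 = 17945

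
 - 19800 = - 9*2200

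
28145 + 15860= 44005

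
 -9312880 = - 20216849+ 10903969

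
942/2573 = 942/2573 =0.37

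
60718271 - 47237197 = 13481074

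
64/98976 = 2/3093 = 0.00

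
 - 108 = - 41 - 67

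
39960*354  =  14145840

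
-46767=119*( - 393)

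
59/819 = 59/819=   0.07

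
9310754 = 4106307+5204447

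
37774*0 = 0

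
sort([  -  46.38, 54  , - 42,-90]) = [ - 90, -46.38, - 42, 54 ]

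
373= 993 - 620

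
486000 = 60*8100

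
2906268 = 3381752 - 475484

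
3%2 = 1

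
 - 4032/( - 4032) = 1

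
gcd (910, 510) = 10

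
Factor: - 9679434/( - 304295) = 2^1*3^1 *5^ ( - 1) * 107^1 * 15077^1 * 60859^( - 1)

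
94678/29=94678/29 = 3264.76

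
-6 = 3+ - 9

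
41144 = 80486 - 39342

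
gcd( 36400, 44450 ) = 350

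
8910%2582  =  1164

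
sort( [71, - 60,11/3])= [  -  60, 11/3, 71]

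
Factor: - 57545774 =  - 2^1*11^1*13^1  *201209^1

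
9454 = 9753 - 299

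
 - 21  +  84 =63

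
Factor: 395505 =3^2*5^1*11^1*17^1*47^1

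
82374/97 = 849 +21/97 = 849.22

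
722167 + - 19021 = 703146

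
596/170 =298/85 = 3.51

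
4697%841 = 492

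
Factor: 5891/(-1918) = - 2^( - 1)*7^(-1 )*43^1 = -43/14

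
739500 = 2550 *290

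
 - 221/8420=-221/8420 = -0.03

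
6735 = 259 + 6476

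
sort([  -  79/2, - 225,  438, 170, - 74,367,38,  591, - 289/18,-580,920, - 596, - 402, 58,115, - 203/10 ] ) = [ - 596, - 580, - 402, - 225, - 74, - 79/2, - 203/10, - 289/18,  38, 58, 115 , 170, 367,438,  591,  920]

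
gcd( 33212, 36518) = 38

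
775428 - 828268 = -52840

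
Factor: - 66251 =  - 97^1*683^1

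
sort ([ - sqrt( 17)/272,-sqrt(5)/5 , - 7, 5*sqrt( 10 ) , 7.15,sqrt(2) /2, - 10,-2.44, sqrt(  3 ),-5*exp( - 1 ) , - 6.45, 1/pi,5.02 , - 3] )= [ - 10, - 7,-6.45, - 3, - 2.44, - 5*exp( - 1 ),-sqrt( 5) /5,- sqrt (17)/272,1/pi,sqrt ( 2)/2,  sqrt (3 ), 5.02,7.15,5 *sqrt(10) ] 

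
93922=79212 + 14710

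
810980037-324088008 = 486892029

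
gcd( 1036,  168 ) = 28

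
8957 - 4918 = 4039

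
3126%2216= 910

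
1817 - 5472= - 3655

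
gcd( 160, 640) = 160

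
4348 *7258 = 31557784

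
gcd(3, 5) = 1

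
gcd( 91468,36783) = 1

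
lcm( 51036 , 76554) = 153108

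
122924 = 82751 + 40173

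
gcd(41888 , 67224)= 8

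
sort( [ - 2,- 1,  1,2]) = [-2 ,  -  1, 1, 2 ]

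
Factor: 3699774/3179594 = 1849887/1589797 = 3^2*11^( - 1 )*13^1*97^1*113^ ( - 1 )*163^1*1279^( - 1)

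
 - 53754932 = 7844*( - 6853 ) 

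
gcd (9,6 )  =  3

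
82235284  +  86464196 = 168699480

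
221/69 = 221/69= 3.20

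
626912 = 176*3562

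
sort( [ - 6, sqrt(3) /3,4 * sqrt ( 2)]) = [ - 6 , sqrt(3)/3,4*sqrt( 2 )]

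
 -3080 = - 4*770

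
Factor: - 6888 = -2^3*3^1  *7^1*41^1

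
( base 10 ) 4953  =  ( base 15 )1703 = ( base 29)5PN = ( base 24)8E9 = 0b1001101011001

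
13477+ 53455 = 66932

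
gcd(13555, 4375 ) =5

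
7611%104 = 19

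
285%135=15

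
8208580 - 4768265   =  3440315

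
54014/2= 27007 = 27007.00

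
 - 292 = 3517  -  3809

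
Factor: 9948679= 13^1*765283^1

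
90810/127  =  90810/127 =715.04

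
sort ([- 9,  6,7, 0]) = [-9, 0, 6,  7 ]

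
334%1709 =334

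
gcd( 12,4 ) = 4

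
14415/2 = 7207 + 1/2 = 7207.50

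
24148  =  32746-8598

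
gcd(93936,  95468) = 4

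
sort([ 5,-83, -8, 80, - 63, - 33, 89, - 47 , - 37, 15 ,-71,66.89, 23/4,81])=[-83,- 71, - 63, - 47, - 37, - 33 , - 8, 5,23/4,15, 66.89,80, 81,  89]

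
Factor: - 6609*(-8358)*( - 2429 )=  - 134173155438= - 2^1*3^2* 7^2*199^1*347^1*2203^1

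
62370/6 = 10395=10395.00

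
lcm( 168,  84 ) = 168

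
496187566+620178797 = 1116366363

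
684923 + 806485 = 1491408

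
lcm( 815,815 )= 815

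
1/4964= 1/4964  =  0.00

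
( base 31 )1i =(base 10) 49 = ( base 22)25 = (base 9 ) 54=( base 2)110001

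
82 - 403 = - 321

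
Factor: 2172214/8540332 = 1086107/4270166 = 2^ (-1 ) * 11^1*98737^1 * 2135083^ ( - 1)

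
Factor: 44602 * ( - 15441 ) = - 2^1* 3^1 * 29^1 * 769^1*5147^1 =- 688699482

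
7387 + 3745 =11132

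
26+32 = 58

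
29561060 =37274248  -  7713188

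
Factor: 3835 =5^1* 13^1*59^1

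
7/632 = 7/632   =  0.01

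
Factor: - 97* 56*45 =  - 2^3* 3^2*5^1*7^1*97^1 = -  244440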